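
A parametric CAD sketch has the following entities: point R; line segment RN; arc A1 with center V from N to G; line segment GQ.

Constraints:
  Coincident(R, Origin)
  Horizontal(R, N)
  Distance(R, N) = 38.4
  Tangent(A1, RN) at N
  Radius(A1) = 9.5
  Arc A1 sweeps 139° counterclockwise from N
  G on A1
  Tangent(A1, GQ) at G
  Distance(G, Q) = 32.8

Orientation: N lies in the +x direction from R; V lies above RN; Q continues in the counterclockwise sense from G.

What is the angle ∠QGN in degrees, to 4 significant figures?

110.5°

R is at the origin; RN is horizontal with |RN| = 38.4 and N on the +x side, so N = (38.40, 0.000). Tangency of A1 to RN means the radius VN is perpendicular to RN, so V = N + (0, 9.5) = (38.40, 9.500). On A1, N sits at bearing -90° from V; a 139° counterclockwise sweep puts G at bearing 49°, so G = V + 9.5·(cos 49°, sin 49°) = (44.63, 16.67). The tangent condition forces VG to be normal to GQ, so GQ runs along (−sin 49°, cos 49°); with |GQ| = 32.8, Q = (19.88, 38.19). Then cos ∠QGN = GQ·GN / (|GQ||GN|), giving 110.5°.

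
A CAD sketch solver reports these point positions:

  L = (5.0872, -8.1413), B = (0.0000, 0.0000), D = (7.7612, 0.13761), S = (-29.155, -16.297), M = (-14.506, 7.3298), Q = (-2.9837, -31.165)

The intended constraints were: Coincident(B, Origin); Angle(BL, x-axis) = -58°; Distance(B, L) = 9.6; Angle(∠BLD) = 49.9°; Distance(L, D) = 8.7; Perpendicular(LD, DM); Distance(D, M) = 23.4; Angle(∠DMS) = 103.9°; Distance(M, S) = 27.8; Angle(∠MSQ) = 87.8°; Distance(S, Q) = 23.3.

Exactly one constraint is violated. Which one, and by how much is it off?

Distance(S, Q) = 23.3 — off by 6.80.

B = (0.00, 0.00) ✓; BL at -58.00° ✓; |BL| = 9.600 ✓; ∠BLD = 49.90° ✓; |LD| = 8.700 ✓; ∠(LD, DM) = 90.00° ✓; |DM| = 23.40 ✓; ∠DMS = 103.9° ✓; |MS| = 27.80 ✓; ∠MSQ = 87.80° ✓; |SQ| = 30.10 ✗.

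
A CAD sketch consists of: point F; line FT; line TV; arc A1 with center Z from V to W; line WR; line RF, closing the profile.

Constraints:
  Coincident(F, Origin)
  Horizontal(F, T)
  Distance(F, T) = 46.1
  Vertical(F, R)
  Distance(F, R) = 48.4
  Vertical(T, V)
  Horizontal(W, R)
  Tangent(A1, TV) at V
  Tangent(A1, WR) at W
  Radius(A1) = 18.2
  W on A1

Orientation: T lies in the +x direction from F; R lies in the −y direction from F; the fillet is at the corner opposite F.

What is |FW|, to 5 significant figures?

55.866

F is at the origin; F and T share the same y with |FT| = 46.1 and T on the +x side, so T = (46.100, 0.0000). F and R share the same x with |FR| = 48.4 and R on the −y side, so R = (0.0000, -48.400). The virtual corner opposite F is at (46.100, -48.400). A1 meets TV tangentially, so ZV is at right angles to TV and the tangent condition forces ZW to be normal to WR, with radius 18.2, so the center Z sits 18.2 in from both sides at Z = (27.900, -30.200). That places the tangent points at V = (46.100, -30.200) on TV and W = (27.900, -48.400) on WR. Then |FW| = |W − F| = 55.866.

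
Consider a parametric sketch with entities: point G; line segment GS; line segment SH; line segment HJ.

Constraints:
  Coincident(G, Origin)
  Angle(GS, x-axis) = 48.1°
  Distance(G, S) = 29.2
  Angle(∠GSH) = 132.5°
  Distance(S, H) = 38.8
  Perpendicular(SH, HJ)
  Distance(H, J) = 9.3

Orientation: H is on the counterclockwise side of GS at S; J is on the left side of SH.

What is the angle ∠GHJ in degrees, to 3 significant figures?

69.8°

∠GSH = 132.5°, so SH runs at 48.1° + (180° − 132.5°) = 95.6° from the x-axis; with |SH| = 38.8, H = S + 38.8·(cos 95.6°, sin 95.6°) = (15.7, 60.3). SH ⟂ HJ; with |HJ| = 9.3 on the left of SH, J = H + 9.3·(-0.995, -0.0976) = (6.46, 59.4). Then cos ∠GHJ = HG·HJ / (|HG||HJ|), giving 69.8°.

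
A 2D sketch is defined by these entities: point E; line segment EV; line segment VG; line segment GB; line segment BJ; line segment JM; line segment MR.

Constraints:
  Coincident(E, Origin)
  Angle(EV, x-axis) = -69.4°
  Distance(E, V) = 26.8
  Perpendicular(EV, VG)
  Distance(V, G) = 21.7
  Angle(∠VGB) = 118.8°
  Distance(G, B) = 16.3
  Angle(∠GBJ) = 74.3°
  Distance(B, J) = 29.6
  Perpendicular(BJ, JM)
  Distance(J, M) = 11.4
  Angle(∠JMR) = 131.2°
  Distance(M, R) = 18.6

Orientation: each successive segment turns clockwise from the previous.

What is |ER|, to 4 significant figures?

33.25

BJ ⟂ JM, so JM runs at -56.30°; with |JM| = 11.4, M = (7.692, -15.17). ∠JMR = 131.2° gives MR at -105.1° from the x-axis; with |MR| = 18.6, R = (2.846, -33.13). Then |ER| = |R − E| = 33.25.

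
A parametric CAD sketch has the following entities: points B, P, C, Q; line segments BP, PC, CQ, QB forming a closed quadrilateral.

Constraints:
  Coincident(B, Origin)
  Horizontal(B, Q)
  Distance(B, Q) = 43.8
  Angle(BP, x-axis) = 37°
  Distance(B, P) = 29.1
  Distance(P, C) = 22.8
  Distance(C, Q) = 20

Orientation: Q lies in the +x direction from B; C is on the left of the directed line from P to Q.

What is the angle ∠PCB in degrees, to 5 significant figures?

17.440°

Checks: B = (0.00, 0.00) ✓; |PC| = 22.80 ✓; |CQ| = 20.00 ✓.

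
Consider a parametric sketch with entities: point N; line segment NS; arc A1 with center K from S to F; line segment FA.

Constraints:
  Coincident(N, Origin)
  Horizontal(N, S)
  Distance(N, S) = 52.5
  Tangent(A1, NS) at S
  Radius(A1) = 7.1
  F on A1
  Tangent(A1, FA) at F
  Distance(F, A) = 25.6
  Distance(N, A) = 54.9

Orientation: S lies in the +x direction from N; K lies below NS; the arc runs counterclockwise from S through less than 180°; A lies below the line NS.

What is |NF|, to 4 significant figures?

45.91

Checks: ∠(KS, SN) = 90.00° ✓; |KS| = 7.100 ✓; |KF| = 7.100 ✓; ∠(KF, FA) = 90.00° ✓; |FA| = 25.60 ✓; |NA| = 54.90 ✓.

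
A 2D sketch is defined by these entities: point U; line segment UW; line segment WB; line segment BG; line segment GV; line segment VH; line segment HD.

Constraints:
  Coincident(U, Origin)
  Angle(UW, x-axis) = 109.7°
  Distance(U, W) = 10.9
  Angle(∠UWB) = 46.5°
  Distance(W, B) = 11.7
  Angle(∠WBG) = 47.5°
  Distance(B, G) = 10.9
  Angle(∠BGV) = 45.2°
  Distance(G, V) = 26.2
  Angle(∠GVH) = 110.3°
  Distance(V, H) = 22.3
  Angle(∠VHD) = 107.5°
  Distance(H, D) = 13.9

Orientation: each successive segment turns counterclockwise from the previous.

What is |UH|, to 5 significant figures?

38.313

U is at the origin; UW runs at 109.7° with length 10.9, so W = (-3.6743, 10.262). ∠UWB = 46.5° gives WB at -116.80° from the x-axis; with |WB| = 11.7, B = (-8.9496, -0.18123). ∠WBG = 47.5° gives BG at 15.700° from the x-axis; with |BG| = 10.9, G = (1.5437, 2.7683). ∠BGV = 45.2° gives GV at 150.50° from the x-axis; with |GV| = 26.2, V = (-21.260, 15.670). ∠GVH = 110.3° gives VH at -139.80° from the x-axis; with |VH| = 22.3, H = (-38.292, 1.2761). Then |UH| = |H − U| = 38.313.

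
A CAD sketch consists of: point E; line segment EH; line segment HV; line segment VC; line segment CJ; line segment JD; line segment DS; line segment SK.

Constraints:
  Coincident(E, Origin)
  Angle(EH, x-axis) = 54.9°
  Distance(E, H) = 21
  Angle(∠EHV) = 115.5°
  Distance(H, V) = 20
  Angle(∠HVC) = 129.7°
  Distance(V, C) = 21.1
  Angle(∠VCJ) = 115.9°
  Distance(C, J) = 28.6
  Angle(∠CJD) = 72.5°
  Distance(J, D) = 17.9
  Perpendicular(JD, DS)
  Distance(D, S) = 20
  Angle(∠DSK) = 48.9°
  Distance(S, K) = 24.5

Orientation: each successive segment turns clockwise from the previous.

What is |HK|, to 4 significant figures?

46.80

JD ⟂ DS, so DS runs at 38.50°; with |DS| = 20.0, S = (30.89, -1.660). ∠DSK = 48.9° gives SK at -92.60° from the x-axis; with |SK| = 24.5, K = (29.78, -26.14). Then |HK| = |K − H| = 46.80.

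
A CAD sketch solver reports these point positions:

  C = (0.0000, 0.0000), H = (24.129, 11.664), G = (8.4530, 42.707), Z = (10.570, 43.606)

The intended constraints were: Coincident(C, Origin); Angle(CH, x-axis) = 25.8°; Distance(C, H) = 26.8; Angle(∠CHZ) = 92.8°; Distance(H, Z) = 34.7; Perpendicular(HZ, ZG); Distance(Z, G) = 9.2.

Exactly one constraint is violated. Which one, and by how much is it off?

Distance(Z, G) = 9.2 — off by 6.90.

C = (0.00, 0.00) ✓; CH at 25.80° ✓; |CH| = 26.80 ✓; ∠CHZ = 92.80° ✓; |HZ| = 34.70 ✓; ∠(HZ, ZG) = 90.01° ✓; |ZG| = 2.300 ✗.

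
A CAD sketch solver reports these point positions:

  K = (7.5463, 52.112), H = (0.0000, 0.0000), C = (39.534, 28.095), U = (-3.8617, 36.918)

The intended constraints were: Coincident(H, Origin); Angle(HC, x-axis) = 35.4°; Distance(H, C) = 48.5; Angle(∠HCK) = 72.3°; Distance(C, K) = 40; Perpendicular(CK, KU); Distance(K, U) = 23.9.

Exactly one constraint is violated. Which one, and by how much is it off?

Distance(K, U) = 23.9 — off by 4.90.

H = (0.00, 0.00) ✓; HC at 35.40° ✓; |HC| = 48.50 ✓; ∠HCK = 72.30° ✓; |CK| = 40.00 ✓; ∠(CK, KU) = 90.00° ✓; |KU| = 19.00 ✗.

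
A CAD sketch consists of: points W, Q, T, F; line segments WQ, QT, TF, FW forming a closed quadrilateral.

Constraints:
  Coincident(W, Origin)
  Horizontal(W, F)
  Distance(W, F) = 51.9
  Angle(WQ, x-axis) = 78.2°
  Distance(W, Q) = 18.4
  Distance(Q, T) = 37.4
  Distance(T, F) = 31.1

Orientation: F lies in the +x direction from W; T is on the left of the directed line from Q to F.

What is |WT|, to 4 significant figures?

48.87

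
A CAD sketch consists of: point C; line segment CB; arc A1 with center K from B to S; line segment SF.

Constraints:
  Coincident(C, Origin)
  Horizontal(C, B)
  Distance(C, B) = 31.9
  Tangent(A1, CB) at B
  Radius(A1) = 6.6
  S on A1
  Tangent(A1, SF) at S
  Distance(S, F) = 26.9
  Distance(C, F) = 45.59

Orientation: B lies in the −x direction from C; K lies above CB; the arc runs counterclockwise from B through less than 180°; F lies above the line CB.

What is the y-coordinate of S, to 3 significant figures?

7.75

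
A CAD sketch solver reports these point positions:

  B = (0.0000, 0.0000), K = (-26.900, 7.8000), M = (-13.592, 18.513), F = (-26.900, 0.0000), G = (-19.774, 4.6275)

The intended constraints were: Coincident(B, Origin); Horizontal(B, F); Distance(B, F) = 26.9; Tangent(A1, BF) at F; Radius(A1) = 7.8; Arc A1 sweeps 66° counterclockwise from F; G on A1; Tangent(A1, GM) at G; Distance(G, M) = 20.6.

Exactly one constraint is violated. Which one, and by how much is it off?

Distance(G, M) = 20.6 — off by 5.40.

B = (0.00, 0.00) ✓; B.y = 0.00, F.y = 0.00 ✓; |BF| = 26.90 ✓; ∠(KF, FB) = 90.00° ✓; |KF| = 7.800 ✓; bearing(K→G) − bearing(K→F) = 66.00° ✓; |KG| = 7.800 ✓; ∠(KG, GM) = 90.00° ✓; |GM| = 15.20 ✗.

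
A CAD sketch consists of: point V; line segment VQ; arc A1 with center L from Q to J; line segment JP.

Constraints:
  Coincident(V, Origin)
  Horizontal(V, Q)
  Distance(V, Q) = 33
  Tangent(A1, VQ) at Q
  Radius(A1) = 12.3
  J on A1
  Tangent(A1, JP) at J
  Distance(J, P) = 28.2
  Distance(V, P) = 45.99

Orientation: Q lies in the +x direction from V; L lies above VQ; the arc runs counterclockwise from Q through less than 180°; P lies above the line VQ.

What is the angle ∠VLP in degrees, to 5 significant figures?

88.103°

V is at the origin; VQ is horizontal with |VQ| = 33.0 and Q on the +x side, so Q = (33.000, 0.0000). A1 meets VQ tangentially, so LQ is at right angles to VQ, so L = Q + (0, 12.3) = (33.000, 12.300). Since LJ ⟂ JP (tangency), |LP| = √(12.3² + 28.2²) = 30.766 regardless of where J sits on A1. So P lies on both circle(V, 45.99) and circle(L, 30.766); the above-VQ intersection is P = (21.306, 40.757). J is the foot of the tangent from P: J = (41.559, 21.134).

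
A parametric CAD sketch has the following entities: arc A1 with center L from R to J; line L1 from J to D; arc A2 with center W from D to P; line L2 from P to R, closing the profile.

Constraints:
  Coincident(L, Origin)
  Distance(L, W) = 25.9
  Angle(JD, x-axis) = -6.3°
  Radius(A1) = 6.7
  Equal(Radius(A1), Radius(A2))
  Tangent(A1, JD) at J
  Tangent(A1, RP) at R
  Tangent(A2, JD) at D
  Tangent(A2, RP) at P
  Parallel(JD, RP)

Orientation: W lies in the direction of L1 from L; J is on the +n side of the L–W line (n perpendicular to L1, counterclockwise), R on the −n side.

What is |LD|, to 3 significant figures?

26.8

The slot axis is L1's direction at -6.3°, so u = (cos -6.3°, sin -6.3°) = (0.994, -0.110) and n = (−sin -6.3°, cos -6.3°) = (0.110, 0.994). L is at the origin and W lies 25.9 along u from L, so W = 25.9·u = (25.7, -2.84). Tangency of A1 to both parallel lines with radius 6.7 puts J and R at L ± 6.7·n: J = (0.735, 6.66), R = (-0.735, -6.66). Equal radii place D and P the same way about W: D = W + 6.7·n = (26.5, 3.82), P = W − 6.7·n = (25.0, -9.50). Then |LD| = |D − L| = 26.8.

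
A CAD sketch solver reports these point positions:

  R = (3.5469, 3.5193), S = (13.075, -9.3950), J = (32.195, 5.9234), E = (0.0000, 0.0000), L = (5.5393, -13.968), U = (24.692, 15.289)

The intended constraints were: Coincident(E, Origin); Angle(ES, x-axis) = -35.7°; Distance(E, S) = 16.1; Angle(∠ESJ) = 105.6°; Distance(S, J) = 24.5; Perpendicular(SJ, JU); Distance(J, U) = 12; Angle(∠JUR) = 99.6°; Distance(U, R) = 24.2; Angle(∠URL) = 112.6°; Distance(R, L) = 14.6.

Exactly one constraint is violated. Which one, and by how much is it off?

Distance(R, L) = 14.6 — off by 3.00.

E = (0.00, 0.00) ✓; ES at -35.70° ✓; |ES| = 16.10 ✓; ∠ESJ = 105.6° ✓; |SJ| = 24.50 ✓; ∠(SJ, JU) = 90.00° ✓; |JU| = 12.00 ✓; ∠JUR = 99.60° ✓; |UR| = 24.20 ✓; ∠URL = 112.6° ✓; |RL| = 17.60 ✗.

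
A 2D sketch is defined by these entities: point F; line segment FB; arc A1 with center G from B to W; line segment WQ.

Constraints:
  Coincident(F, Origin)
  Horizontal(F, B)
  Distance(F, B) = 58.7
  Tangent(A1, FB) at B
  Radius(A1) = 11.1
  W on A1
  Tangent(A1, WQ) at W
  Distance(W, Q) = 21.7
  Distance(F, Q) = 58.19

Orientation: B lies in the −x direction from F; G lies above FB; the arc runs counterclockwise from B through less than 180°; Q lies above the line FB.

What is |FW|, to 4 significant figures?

48.92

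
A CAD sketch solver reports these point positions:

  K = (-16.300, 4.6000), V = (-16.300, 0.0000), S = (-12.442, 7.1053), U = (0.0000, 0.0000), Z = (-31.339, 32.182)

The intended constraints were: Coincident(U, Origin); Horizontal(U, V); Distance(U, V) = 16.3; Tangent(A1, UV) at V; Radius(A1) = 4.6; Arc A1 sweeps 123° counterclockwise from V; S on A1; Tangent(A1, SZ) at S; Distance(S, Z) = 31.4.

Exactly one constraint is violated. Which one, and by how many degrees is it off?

Tangent(A1, SZ) at S — off by 4.00°.

U = (0.00, 0.00) ✓; U.y = 0.00, V.y = 0.00 ✓; |UV| = 16.30 ✓; ∠(KV, VU) = 90.00° ✓; |KV| = 4.600 ✓; bearing(K→S) − bearing(K→V) = 123.0° ✓; |KS| = 4.600 ✓; ∠(KS, SZ) = 86.00° ✗; |SZ| = 31.40 ✓.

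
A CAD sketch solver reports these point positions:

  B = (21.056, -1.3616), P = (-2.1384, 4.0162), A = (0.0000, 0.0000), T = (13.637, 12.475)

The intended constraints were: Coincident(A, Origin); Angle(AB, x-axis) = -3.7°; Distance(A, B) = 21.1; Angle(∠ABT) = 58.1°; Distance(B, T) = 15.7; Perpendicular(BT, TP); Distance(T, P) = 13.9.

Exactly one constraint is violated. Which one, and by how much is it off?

Distance(T, P) = 13.9 — off by 4.00.

A = (0.00, 0.00) ✓; AB at -3.700° ✓; |AB| = 21.10 ✓; ∠ABT = 58.10° ✓; |BT| = 15.70 ✓; ∠(BT, TP) = 90.00° ✓; |TP| = 17.90 ✗.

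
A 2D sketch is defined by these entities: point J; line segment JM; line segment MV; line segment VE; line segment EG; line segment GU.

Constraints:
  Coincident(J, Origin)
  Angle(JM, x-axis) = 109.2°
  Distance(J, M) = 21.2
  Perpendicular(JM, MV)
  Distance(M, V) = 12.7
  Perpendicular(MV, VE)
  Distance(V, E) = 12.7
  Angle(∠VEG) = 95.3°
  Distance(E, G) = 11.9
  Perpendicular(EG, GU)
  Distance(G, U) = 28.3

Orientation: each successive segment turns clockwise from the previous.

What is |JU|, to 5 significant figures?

35.623

J is at the origin; JM runs at 109.2° with length 21.2, so M = (-6.9720, 20.021). The perpendicularity gives MV at right angles to JM, so MV runs at 19.200°; with |MV| = 12.7, V = (5.0216, 24.197). MV ⟂ VE, so VE runs at -70.800°; with |VE| = 12.7, E = (9.1982, 12.204). ∠VEG = 95.3° gives EG at -155.50° from the x-axis; with |EG| = 11.9, G = (-1.6303, 7.2690). EG is perpendicular to GU, so GU runs at 114.50°; with |GU| = 28.3, U = (-13.366, 33.021). Then |JU| = |U − J| = 35.623.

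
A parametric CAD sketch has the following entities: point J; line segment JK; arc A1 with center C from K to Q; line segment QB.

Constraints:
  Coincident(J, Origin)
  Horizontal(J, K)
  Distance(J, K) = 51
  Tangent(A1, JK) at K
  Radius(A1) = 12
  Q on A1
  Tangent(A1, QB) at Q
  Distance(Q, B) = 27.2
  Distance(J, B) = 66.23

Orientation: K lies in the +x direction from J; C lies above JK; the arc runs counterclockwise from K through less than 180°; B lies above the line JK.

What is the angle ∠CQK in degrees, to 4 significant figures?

33.51°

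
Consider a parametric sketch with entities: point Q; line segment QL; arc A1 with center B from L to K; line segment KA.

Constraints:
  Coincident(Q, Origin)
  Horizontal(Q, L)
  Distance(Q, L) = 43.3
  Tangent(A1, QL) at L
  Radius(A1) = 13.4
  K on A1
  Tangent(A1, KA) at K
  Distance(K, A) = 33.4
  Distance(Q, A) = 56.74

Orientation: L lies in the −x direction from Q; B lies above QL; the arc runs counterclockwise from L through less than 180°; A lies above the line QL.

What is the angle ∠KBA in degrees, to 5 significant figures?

68.139°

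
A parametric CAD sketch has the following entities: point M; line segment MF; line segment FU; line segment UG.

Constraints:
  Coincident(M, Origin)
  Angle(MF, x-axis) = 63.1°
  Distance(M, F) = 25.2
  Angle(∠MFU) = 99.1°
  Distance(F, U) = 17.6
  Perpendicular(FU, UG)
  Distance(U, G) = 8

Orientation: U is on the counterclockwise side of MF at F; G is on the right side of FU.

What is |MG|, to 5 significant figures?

39.335

M is at the origin; MF runs at 63.1° with length 25.2, so F = 25.2·(cos 63.1°, sin 63.1°) = (11.401, 22.473). ∠MFU = 99.1°, so FU runs at 63.1° + (180° − 99.1°) = 144.00° from the x-axis; with |FU| = 17.6, U = F + 17.6·(cos 144.00°, sin 144.00°) = (-2.8373, 32.818). FU is perpendicular to UG; with |UG| = 8.0 on the right of FU, G = U + 8.0·(0.58779, 0.80902) = (1.8649, 39.290). Then |MG| = |G − M| = 39.335.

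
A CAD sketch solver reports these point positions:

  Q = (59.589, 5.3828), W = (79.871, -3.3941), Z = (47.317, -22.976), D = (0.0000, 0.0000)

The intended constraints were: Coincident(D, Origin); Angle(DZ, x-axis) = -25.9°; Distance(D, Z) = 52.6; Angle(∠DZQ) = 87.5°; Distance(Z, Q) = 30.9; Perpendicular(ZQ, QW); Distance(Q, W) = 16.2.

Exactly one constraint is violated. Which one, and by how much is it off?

Distance(Q, W) = 16.2 — off by 5.90.

D = (0.00, 0.00) ✓; DZ at -25.90° ✓; |DZ| = 52.60 ✓; ∠DZQ = 87.50° ✓; |ZQ| = 30.90 ✓; ∠(ZQ, QW) = 90.00° ✓; |QW| = 22.10 ✗.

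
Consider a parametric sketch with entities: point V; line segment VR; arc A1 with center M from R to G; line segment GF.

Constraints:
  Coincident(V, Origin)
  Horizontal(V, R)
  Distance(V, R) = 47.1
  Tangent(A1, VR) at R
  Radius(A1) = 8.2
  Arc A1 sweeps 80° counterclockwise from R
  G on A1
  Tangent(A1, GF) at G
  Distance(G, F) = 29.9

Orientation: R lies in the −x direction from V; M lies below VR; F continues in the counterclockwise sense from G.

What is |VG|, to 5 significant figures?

55.590

V is at the origin; V and R share the same y with |VR| = 47.1 and R on the −x side, so R = (-47.100, 0.0000). Since A1 is tangent to VR there, MR ⟂ VR, so M = R + (0, -8.2) = (-47.100, -8.2000). On A1, R sits at bearing 90° from M; an 80° counterclockwise sweep puts G at bearing 170°, so G = M + 8.2·(cos 170°, sin 170°) = (-55.175, -6.7761). Then |VG| = |G − V| = 55.590.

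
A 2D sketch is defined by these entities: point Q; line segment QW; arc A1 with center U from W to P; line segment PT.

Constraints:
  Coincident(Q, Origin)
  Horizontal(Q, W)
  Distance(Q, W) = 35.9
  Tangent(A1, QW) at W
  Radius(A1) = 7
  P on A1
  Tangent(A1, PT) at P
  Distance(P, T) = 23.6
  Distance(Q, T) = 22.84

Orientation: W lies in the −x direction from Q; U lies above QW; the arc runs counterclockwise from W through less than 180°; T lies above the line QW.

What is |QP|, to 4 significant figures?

31.16

Q is at the origin; Q and W share the same y with |QW| = 35.9 and W on the −x side, so W = (-35.90, 0.000). A1 meets QW tangentially, so UW is at right angles to QW, so U = W + (0, 7) = (-35.90, 7.000). Since UP ⟂ PT (tangency), |UT| = √(7.0² + 23.6²) = 24.62 regardless of where P sits on A1. So T lies on both circle(Q, 22.84) and circle(U, 24.62); the above-QW intersection is T = (-13.93, 18.10). P is the foot of the tangent from T: P = (-31.10, 1.908).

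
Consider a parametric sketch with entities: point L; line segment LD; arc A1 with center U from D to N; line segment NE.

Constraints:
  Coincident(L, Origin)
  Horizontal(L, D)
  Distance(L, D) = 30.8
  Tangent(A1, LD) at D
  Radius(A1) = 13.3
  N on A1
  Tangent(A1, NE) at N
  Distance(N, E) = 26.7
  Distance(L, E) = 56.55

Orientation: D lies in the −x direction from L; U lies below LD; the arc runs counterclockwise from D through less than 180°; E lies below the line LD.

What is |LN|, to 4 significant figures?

46.71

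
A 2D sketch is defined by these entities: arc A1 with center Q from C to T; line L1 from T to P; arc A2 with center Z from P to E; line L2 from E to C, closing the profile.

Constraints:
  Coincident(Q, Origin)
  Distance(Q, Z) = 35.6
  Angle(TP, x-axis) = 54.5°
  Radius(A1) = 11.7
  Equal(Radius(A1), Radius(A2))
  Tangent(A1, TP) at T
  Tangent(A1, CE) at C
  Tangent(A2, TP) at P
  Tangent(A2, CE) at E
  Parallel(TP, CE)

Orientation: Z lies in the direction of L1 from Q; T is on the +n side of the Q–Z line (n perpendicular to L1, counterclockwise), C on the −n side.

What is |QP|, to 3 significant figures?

37.5

The slot axis is L1's direction at 54.5°, so u = (cos 54.5°, sin 54.5°) = (0.581, 0.814) and n = (−sin 54.5°, cos 54.5°) = (-0.814, 0.581). Q is at the origin and Z lies 35.6 along u from Q, so Z = 35.6·u = (20.7, 29.0). Tangency of A1 to both parallel lines with radius 11.7 puts T and C at Q ± 11.7·n: T = (-9.53, 6.79), C = (9.53, -6.79). Equal radii place P and E the same way about Z: P = Z + 11.7·n = (11.1, 35.8), E = Z − 11.7·n = (30.2, 22.2). Then |QP| = |P − Q| = 37.5.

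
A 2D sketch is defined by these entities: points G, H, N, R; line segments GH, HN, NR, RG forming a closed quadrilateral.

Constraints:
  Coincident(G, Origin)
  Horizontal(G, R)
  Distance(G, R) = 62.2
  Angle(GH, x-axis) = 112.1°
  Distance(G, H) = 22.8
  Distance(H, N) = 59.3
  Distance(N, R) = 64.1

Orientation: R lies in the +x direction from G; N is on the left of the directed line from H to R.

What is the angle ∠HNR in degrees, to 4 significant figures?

73.42°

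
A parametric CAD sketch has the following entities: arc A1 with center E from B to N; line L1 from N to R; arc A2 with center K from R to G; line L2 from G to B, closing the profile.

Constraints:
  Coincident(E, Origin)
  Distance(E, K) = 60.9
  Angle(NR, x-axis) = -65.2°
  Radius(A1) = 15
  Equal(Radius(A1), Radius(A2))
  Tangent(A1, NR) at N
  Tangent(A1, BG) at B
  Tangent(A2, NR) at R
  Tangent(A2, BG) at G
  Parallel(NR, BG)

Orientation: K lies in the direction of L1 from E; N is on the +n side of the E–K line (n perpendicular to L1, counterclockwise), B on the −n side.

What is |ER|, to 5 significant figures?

62.720

Tangency of A1 to both parallel lines with radius 15.0 puts N and B at E ± 15.0·n: N = (13.617, 6.2918), B = (-13.617, -6.2918). Equal radii place R and G the same way about K: R = K + 15.0·n = (39.161, -48.992), G = K − 15.0·n = (11.928, -61.575). Then |ER| = |R − E| = 62.720.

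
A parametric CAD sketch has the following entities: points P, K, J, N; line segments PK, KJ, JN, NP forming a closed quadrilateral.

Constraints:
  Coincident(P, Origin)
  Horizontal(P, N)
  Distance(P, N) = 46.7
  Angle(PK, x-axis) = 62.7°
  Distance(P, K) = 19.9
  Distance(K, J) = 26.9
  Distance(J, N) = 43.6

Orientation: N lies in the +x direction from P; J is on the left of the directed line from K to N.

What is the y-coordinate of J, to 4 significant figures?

38.48

P is at the origin; PN is horizontal with |PN| = 46.7 and N in +x, so N = (46.7, 0). PK runs at 62.7° with |PK| = 19.9, so K = (9.127, 17.68). J is determined by |KJ| = 26.9 and |JN| = 43.6 together: it lies at the intersection of circle(K, 26.9) and circle(N, 43.6). With |KN| = 41.53, the foot of the radical line on KN is 6.587 from K and the perpendicular offset is √(26.9² − 6.587²) = 26.08. Taking the left-of-KN solution: J = (26.19, 38.48).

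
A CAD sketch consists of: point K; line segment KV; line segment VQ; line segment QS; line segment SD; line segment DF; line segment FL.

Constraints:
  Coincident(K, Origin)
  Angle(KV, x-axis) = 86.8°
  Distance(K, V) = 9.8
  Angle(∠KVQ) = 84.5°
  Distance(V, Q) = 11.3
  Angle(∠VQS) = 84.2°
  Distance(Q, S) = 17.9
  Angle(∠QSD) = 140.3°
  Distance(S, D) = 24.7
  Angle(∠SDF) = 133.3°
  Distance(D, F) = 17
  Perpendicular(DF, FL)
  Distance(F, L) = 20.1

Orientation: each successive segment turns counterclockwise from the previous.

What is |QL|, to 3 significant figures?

38.4

K is at the origin; KV runs at 86.8° with length 9.8, so V = (0.547, 9.78). ∠KVQ = 84.5° gives VQ at -178° from the x-axis; with |VQ| = 11.3, Q = (-10.7, 9.33). ∠VQS = 84.2° gives QS at -81.9° from the x-axis; with |QS| = 17.9, S = (-8.22, -8.39). ∠QSD = 140.3° gives SD at -42.2° from the x-axis; with |SD| = 24.7, D = (10.1, -25.0). ∠SDF = 133.3° gives DF at 4.50° from the x-axis; with |DF| = 17.0, F = (27.0, -23.6). DF is perpendicular to FL, so FL runs at 94.5°; with |FL| = 20.1, L = (25.4, -3.61). Then |QL| = |L − Q| = 38.4.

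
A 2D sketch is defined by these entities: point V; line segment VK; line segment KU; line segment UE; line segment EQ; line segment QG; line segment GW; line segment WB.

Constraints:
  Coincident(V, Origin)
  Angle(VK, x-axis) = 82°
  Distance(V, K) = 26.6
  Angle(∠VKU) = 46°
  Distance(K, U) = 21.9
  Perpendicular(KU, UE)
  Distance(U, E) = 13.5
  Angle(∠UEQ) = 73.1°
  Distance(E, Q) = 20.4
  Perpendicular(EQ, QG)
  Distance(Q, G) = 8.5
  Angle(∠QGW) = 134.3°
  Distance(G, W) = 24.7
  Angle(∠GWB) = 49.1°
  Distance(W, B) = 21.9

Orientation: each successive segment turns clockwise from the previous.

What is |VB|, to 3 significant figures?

10.3

∠QGW = 134.3° gives GW at -24.6° from the x-axis; with |GW| = 24.7, W = (29.6, 12.6). ∠GWB = 49.1° gives WB at -155° from the x-axis; with |WB| = 21.9, B = (9.66, 3.50). Then |VB| = |B − V| = 10.3.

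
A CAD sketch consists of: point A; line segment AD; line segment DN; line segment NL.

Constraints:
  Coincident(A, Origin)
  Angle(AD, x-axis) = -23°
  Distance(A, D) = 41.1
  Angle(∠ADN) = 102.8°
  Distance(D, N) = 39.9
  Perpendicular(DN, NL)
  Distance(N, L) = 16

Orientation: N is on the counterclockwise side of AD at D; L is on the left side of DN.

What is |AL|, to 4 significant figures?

54.60

A is at the origin; AD runs at -23.0° with length 41.1, so D = 41.1·(cos -23.0°, sin -23.0°) = (37.83, -16.06). ∠ADN = 102.8°, so DN runs at -23.0° + (180° − 102.8°) = 54.20° from the x-axis; with |DN| = 39.9, N = D + 39.9·(cos 54.20°, sin 54.20°) = (61.17, 16.30). The perpendicularity gives NL at right angles to DN; with |NL| = 16.0 on the left of DN, L = N + 16.0·(-0.8111, 0.5850) = (48.20, 25.66). Then |AL| = |L − A| = 54.60.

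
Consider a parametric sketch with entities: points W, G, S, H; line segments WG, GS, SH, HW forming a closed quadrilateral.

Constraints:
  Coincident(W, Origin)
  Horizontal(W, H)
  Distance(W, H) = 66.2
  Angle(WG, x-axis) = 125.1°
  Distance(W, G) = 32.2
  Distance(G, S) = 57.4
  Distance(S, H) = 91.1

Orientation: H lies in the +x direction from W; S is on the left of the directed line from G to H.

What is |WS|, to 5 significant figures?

75.321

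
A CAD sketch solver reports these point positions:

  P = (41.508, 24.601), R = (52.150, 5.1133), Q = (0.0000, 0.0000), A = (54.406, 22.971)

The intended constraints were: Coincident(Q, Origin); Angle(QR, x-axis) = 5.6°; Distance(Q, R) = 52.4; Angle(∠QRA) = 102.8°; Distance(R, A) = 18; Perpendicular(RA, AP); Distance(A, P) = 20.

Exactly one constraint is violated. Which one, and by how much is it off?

Distance(A, P) = 20 — off by 7.00.

Q = (0.00, 0.00) ✓; QR at 5.600° ✓; |QR| = 52.40 ✓; ∠QRA = 102.8° ✓; |RA| = 18.00 ✓; ∠(RA, AP) = 90.00° ✓; |AP| = 13.00 ✗.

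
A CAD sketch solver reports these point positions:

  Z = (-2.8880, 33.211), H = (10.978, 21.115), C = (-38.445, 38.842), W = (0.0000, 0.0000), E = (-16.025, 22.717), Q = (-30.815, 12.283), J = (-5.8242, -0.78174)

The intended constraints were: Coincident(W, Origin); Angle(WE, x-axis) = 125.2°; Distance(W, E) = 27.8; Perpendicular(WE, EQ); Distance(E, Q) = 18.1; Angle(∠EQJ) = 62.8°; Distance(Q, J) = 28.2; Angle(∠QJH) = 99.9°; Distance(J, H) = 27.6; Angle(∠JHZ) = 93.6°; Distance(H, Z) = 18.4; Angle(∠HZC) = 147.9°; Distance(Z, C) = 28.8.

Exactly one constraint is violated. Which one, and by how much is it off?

Distance(Z, C) = 28.8 — off by 7.20.

W = (0.00, 0.00) ✓; WE at 125.2° ✓; |WE| = 27.80 ✓; ∠(WE, EQ) = 90.00° ✓; |EQ| = 18.10 ✓; ∠EQJ = 62.80° ✓; |QJ| = 28.20 ✓; ∠QJH = 99.90° ✓; |JH| = 27.60 ✓; ∠JHZ = 93.60° ✓; |HZ| = 18.40 ✓; ∠HZC = 147.9° ✓; |ZC| = 36.00 ✗.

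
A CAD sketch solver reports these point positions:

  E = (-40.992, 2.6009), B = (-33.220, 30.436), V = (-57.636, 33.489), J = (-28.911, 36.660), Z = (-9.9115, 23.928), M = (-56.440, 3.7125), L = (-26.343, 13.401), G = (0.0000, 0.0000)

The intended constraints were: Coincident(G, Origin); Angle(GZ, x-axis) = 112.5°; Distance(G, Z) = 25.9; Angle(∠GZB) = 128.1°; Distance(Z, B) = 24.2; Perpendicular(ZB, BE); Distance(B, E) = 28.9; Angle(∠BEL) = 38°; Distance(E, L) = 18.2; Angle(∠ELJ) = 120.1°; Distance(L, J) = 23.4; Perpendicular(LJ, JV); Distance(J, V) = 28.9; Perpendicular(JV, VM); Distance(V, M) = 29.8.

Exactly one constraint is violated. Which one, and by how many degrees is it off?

Perpendicular(JV, VM) — off by 4.00°.

G = (0.00, 0.00) ✓; GZ at 112.5° ✓; |GZ| = 25.90 ✓; ∠GZB = 128.1° ✓; |ZB| = 24.20 ✓; ∠(ZB, BE) = 90.00° ✓; |BE| = 28.90 ✓; ∠BEL = 38.00° ✓; |EL| = 18.20 ✓; ∠ELJ = 120.1° ✓; |LJ| = 23.40 ✓; ∠(LJ, JV) = 90.00° ✓; |JV| = 28.90 ✓; ∠(JV, VM) = 86.00° ✗; |VM| = 29.80 ✓.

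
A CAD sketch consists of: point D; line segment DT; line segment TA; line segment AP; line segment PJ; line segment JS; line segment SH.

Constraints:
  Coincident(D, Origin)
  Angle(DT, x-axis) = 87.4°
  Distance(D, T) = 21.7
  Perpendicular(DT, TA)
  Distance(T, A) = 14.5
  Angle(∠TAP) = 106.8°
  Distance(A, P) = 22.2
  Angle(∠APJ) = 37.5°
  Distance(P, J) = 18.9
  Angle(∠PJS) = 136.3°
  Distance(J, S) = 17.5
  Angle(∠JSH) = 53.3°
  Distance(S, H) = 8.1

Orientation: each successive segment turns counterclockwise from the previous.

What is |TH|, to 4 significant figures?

10.21

D is at the origin; DT runs at 87.4° with length 21.7, so T = (0.9844, 21.68). DT ⟂ TA, so TA runs at 177.4°; with |TA| = 14.5, A = (-13.50, 22.34). ∠TAP = 106.8° gives AP at -109.4° from the x-axis; with |AP| = 22.2, P = (-20.87, 1.396). ∠APJ = 37.5° gives PJ at 33.10° from the x-axis; with |PJ| = 18.9, J = (-5.042, 11.72). ∠PJS = 136.3° gives JS at 76.80° from the x-axis; with |JS| = 17.5, S = (-1.046, 28.75). ∠JSH = 53.3° gives SH at -156.5° from the x-axis; with |SH| = 8.1, H = (-8.474, 25.52). Then |TH| = |H − T| = 10.21.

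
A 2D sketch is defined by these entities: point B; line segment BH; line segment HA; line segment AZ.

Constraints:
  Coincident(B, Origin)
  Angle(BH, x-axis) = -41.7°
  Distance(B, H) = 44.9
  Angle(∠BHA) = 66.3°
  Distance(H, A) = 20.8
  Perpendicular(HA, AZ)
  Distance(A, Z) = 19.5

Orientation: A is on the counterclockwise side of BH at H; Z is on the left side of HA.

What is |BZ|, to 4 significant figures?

21.79

B is at the origin; BH runs at -41.7° with length 44.9, so H = 44.9·(cos -41.7°, sin -41.7°) = (33.52, -29.87). ∠BHA = 66.3°, so HA runs at -41.7° + (180° − 66.3°) = 72.00° from the x-axis; with |HA| = 20.8, A = H + 20.8·(cos 72.00°, sin 72.00°) = (39.95, -10.09). The perpendicularity gives AZ at right angles to HA; with |AZ| = 19.5 on the left of HA, Z = A + 19.5·(-0.9511, 0.3090) = (21.41, -4.061). Then |BZ| = |Z − B| = 21.79.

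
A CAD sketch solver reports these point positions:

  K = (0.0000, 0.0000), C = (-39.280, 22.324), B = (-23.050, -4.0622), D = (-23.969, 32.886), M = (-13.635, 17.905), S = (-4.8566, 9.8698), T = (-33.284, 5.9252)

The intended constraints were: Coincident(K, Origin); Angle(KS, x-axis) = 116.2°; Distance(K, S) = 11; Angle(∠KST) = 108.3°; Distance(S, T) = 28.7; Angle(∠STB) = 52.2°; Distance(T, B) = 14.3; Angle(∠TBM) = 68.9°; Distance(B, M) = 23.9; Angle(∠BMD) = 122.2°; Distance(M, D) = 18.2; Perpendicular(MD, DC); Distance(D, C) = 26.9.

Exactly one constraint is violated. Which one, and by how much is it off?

Distance(D, C) = 26.9 — off by 8.30.

K = (0.00, 0.00) ✓; KS at 116.2° ✓; |KS| = 11.00 ✓; ∠KST = 108.3° ✓; |ST| = 28.70 ✓; ∠STB = 52.20° ✓; |TB| = 14.30 ✓; ∠TBM = 68.90° ✓; |BM| = 23.90 ✓; ∠BMD = 122.2° ✓; |MD| = 18.20 ✓; ∠(MD, DC) = 90.00° ✓; |DC| = 18.60 ✗.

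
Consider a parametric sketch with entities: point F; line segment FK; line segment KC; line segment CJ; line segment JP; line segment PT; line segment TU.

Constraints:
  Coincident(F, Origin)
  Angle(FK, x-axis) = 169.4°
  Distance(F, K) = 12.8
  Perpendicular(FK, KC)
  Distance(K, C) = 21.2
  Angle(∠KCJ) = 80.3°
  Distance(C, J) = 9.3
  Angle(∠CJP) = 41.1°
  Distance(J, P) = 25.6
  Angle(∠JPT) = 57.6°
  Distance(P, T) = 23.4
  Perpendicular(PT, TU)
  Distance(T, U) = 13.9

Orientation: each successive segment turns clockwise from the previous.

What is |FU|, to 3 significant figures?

31.5

F is at the origin; FK runs at 169.4° with length 12.8, so K = (-12.6, 2.35). FK ⟂ KC, so KC runs at 79.4°; with |KC| = 21.2, C = (-8.68, 23.2). ∠KCJ = 80.3° gives CJ at -20.3° from the x-axis; with |CJ| = 9.3, J = (0.0406, 20.0). ∠CJP = 41.1° gives JP at -159° from the x-axis; with |JP| = 25.6, P = (-23.9, 10.9). ∠JPT = 57.6° gives PT at 78.4° from the x-axis; with |PT| = 23.4, T = (-19.2, 33.8). PT ⟂ TU, so TU runs at -11.6°; with |TU| = 13.9, U = (-5.57, 31.0). Then |FU| = |U − F| = 31.5.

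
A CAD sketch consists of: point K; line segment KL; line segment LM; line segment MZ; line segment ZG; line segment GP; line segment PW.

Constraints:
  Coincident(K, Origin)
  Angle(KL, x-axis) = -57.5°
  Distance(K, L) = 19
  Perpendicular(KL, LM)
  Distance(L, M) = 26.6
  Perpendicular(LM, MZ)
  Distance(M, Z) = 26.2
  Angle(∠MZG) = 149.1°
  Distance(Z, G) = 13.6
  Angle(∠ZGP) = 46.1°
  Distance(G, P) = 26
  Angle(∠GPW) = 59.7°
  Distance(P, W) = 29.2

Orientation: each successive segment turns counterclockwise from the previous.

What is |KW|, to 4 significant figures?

41.01

K is at the origin; KL runs at -57.5° with length 19.0, so L = (10.21, -16.02). KL ⟂ LM, so LM runs at 32.50°; with |LM| = 26.6, M = (32.64, -1.732). LM ⟂ MZ, so MZ runs at 122.5°; with |MZ| = 26.2, Z = (18.57, 20.36). ∠MZG = 149.1° gives ZG at 153.4° from the x-axis; with |ZG| = 13.6, G = (6.405, 26.45). ∠ZGP = 46.1° gives GP at -72.70° from the x-axis; with |GP| = 26.0, P = (14.14, 1.630). ∠GPW = 59.7° gives PW at 47.60° from the x-axis; with |PW| = 29.2, W = (33.83, 23.19). Then |KW| = |W − K| = 41.01.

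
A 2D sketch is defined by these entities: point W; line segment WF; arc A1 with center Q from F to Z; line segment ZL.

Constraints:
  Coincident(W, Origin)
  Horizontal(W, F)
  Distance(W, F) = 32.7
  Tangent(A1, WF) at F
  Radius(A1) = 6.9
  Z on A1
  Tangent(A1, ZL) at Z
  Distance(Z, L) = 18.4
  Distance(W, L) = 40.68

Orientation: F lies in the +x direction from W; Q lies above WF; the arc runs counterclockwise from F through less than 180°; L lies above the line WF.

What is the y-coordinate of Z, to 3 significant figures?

9.91

Checks: |QZ| = 6.900 ✓; ∠(QZ, ZL) = 90.00° ✓; |ZL| = 18.40 ✓; |WL| = 40.68 ✓.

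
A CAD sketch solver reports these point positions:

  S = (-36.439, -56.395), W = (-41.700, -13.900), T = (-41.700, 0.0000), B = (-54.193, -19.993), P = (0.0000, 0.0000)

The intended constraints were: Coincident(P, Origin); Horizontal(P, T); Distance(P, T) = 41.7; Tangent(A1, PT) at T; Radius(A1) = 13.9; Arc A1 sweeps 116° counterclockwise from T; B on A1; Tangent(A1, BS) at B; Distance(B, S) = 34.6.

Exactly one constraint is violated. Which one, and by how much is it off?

Distance(B, S) = 34.6 — off by 5.90.

P = (0.00, 0.00) ✓; P.y = 0.00, T.y = 0.00 ✓; |PT| = 41.70 ✓; ∠(WT, TP) = 90.00° ✓; |WT| = 13.90 ✓; bearing(W→B) − bearing(W→T) = 116.0° ✓; |WB| = 13.90 ✓; ∠(WB, BS) = 90.00° ✓; |BS| = 40.50 ✗.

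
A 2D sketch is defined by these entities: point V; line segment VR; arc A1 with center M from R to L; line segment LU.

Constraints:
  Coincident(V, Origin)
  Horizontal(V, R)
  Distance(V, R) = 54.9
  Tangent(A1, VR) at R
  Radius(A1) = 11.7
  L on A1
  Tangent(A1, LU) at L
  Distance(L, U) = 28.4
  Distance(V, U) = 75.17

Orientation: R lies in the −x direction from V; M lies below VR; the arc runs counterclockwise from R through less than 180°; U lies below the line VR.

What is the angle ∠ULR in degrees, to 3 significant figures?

131°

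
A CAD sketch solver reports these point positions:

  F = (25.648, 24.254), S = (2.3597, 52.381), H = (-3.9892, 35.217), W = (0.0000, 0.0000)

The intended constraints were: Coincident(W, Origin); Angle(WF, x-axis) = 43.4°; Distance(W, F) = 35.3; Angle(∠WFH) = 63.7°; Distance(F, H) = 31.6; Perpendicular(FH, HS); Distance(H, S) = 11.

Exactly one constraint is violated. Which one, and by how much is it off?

Distance(H, S) = 11 — off by 7.30.

W = (0.00, 0.00) ✓; WF at 43.40° ✓; |WF| = 35.30 ✓; ∠WFH = 63.70° ✓; |FH| = 31.60 ✓; ∠(FH, HS) = 90.00° ✓; |HS| = 18.30 ✗.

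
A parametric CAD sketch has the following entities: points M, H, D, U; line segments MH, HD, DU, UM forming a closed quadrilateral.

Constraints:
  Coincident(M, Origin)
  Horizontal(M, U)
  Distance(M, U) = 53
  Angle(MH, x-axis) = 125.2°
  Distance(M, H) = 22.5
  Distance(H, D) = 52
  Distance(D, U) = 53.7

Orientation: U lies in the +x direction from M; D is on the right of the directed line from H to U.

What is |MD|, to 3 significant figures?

30.3

Checks: |MU| = 53.00 ✓; |MH| = 22.50 ✓; |HD| = 52.00 ✓; |DU| = 53.70 ✓.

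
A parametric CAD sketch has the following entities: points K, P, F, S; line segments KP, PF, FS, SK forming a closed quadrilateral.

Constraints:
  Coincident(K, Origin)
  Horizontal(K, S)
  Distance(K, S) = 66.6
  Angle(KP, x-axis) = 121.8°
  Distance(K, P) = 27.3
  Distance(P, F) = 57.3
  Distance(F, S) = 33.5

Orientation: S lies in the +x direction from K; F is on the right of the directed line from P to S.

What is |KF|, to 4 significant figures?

34.79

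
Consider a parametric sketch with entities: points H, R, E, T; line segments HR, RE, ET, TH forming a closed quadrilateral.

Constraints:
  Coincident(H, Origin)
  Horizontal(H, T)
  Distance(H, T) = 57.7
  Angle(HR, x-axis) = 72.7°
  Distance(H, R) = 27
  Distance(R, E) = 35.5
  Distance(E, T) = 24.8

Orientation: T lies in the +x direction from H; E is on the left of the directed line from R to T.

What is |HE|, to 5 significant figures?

47.484

Checks: |RE| = 35.50 ✓; |ET| = 24.80 ✓.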